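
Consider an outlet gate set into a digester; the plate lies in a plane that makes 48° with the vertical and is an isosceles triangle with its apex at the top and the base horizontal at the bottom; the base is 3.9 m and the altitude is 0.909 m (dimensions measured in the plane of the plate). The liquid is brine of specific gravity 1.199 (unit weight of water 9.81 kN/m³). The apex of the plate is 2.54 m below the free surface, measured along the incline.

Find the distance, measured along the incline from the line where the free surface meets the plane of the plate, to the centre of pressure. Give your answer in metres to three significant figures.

γ = 1.199 × 9.81 = 11.76219 kN/m³.
The plate makes 48° with the vertical, i.e. θ = 90° − 48° = 42° to the horizontal. Measuring y along the incline from the free-surface line, vertical depth h = y·sinθ with sinθ = 0.669131.
With the apex up, the centroid sits 2h/3 = 2 × 0.909/3 = 0.606 m below the apex, so y_c = 2.54 + 0.606 = 3.146 m and h_c = 3.146 × 0.669131 = 2.10509 m.
A = ½ × 3.9 × 0.909 = 1.77255 m².
Resultant F = γ·h_c·A = 11.76219 × 2.10509 × 1.77255 = 43.8892 kN.
I_c = b·h³/36 = 3.9 × 0.909³/36 = 0.081368 m⁴.
Centre of pressure: y_p = y_c + I_c/(y_c·A) = 3.146 + 0.081368/(3.146 × 1.77255) = 3.146 + 0.0145914 = 3.16059 m along the plane.

y_p = 3.16 m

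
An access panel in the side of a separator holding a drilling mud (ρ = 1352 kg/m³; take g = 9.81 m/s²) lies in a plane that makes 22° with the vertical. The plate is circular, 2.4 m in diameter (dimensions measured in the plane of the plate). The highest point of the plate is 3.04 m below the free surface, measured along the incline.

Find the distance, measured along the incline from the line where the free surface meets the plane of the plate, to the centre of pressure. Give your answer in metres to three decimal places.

y_p = 4.325 m

γ = ρg = 1352 × 9.81 / 1000 = 13.26312 kN/m³.
The plate makes 22° with the vertical, i.e. θ = 90° − 22° = 68° to the horizontal. Measuring y along the incline from the free-surface line, vertical depth h = y·sinθ with sinθ = 0.927184.
The centroid is at the centre, 1.2 m below the top of the plate, so y_c = 3.04 + 1.2 = 4.24 m and h_c = 4.24 × 0.927184 = 3.93126 m.
A = π(1.2)² = 4.52389 m².
Resultant F = γ·h_c·A = 13.26312 × 3.93126 × 4.52389 = 235.879 kN.
I_c = πr⁴/4 = π × 1.2⁴/4 = 1.6286 m⁴.
Centre of pressure: y_p = y_c + I_c/(y_c·A) = 4.24 + 1.6286/(4.24 × 4.52389) = 4.24 + 0.0849056 = 4.32491 m along the plane.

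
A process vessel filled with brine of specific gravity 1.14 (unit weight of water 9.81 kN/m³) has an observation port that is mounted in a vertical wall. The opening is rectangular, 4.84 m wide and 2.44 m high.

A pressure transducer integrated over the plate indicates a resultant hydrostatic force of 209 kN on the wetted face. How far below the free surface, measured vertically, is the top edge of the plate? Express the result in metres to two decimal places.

γ = 1.14 × 9.81 = 11.1834 kN/m³.
A = 4.84 × 2.44 = 11.8096 m².
From F = γ·h_c·A, the centroid depth is h_c = 209/(11.1834 × 11.8096) = 1.58248 m.
The centroid lies 2.44/2 = 1.22 m below the top edge, so the top edge sits at h_top = 1.58248 − 1.22 = 0.36248 m below the surface.

d_top ≈ 0.36 m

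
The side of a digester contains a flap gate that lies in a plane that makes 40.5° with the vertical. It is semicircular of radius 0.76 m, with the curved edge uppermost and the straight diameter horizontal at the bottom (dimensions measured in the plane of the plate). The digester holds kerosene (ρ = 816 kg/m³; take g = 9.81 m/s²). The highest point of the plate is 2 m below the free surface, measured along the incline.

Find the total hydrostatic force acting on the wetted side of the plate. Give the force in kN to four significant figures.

F ≈ 13.46 kN

γ = ρg = 816 × 9.81 / 1000 = 8.00496 kN/m³.
The plate makes 40.5° with the vertical, i.e. θ = 90° − 40.5° = 49.5° to the horizontal. Measuring y along the incline from the free-surface line, vertical depth h = y·sinθ with sinθ = 0.760406.
The centroid lies 4r/(3π) = 0.322554 m above the diameter, so r − 4r/(3π) = 0.76 − 0.322554 = 0.437446 m below the topmost point, so y_c = 2 + 0.437446 = 2.43745 m and h_c = 2.43745 × 0.760406 = 1.85345 m.
A = πr²/2 = π × 0.76²/2 = 0.907292 m².
Resultant F = γ·h_c·A = 8.00496 × 1.85345 × 0.907292 = 13.4613 kN.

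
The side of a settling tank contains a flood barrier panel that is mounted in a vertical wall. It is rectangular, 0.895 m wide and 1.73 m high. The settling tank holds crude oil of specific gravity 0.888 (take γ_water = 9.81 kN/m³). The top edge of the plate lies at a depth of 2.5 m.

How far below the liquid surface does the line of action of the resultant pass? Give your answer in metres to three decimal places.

h_p = 3.439 m

γ = 0.888 × 9.81 = 8.71128 kN/m³.
The centroid lies 1.73/2 = 0.865 m below the top edge, so the centroid depth is h_c = 2.5 + 0.865 = 3.365 m.
A = 0.895 × 1.73 = 1.54835 m².
Resultant F = γ·h_c·A = 8.71128 × 3.365 × 1.54835 = 45.3875 kN.
I_c = b·h³/12 = 0.895 × 1.73³/12 = 0.386171 m⁴.
Centre of pressure: y_p = y_c + I_c/(y_c·A) = 3.365 + 0.386171/(3.365 × 1.54835) = 3.365 + 0.0741183 = 3.43912 m along the plane.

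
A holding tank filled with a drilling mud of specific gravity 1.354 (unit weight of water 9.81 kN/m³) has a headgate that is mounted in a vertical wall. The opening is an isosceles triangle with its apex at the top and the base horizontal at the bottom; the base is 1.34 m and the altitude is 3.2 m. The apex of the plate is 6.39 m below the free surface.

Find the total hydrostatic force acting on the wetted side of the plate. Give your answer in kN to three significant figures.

F ≈ 243 kN

γ = 1.354 × 9.81 = 13.28274 kN/m³.
With the apex up, the centroid sits 2h/3 = 2 × 3.2/3 = 2.13333 m below the apex, so the centroid depth is h_c = 6.39 + 2.13333 = 8.52333 m.
A = ½ × 1.34 × 3.2 = 2.144 m².
Resultant F = γ·h_c·A = 13.28274 × 8.52333 × 2.144 = 242.729 kN.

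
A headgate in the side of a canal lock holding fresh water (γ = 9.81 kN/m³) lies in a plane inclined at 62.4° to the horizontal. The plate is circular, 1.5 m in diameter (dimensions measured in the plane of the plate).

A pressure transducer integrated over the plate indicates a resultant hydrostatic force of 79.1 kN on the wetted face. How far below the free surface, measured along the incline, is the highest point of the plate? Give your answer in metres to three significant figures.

y_top ≈ 4.40 m

γ = 9.81 kN/m³.
A = π(0.75)² = 1.76715 m².
From F = γ·h_c·A, the centroid depth is h_c = 79.1/(9.81 × 1.76715) = 4.56283 m.
Let θ = 62.4° be the plate's angle to the horizontal; measure y along the incline from where the plane meets the free surface. Vertical depth h = y·sinθ with sinθ = 0.886204.
Along the incline, y_c = h_c/sinθ = 4.56283/0.886204 = 5.14874 m.
The centroid is at the centre, 0.75 m below the top of the plate, so the highest point sits at y_top = 5.14874 − 0.75 = 4.39874 m along the incline.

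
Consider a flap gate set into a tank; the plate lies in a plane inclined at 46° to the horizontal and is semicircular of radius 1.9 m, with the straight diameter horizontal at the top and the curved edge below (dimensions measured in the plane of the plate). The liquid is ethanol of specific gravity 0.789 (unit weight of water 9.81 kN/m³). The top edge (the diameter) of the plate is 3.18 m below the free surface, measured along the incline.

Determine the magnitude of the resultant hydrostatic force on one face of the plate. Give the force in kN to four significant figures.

F ≈ 125.9 kN

γ = 0.789 × 9.81 = 7.74009 kN/m³.
Let θ = 46° be the plate's angle to the horizontal; measure y along the incline from where the plane meets the free surface. Vertical depth h = y·sinθ with sinθ = 0.719340.
The centroid of a semicircle lies 4r/(3π) = 0.806385 m from the diameter, here below the top edge, so y_c = 3.18 + 0.806385 = 3.98639 m and h_c = 3.98639 × 0.719340 = 2.86757 m.
A = πr²/2 = π × 1.9²/2 = 5.67057 m².
Resultant F = γ·h_c·A = 7.74009 × 2.86757 × 5.67057 = 125.86 kN.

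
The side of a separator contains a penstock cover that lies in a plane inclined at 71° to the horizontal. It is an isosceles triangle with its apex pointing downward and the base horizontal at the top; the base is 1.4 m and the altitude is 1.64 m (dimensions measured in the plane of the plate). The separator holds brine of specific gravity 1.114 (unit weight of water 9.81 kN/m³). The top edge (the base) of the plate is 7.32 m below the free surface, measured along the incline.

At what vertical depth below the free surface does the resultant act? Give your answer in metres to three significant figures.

h_p = 7.46 m

γ = 1.114 × 9.81 = 10.92834 kN/m³.
Let θ = 71° be the plate's angle to the horizontal; measure y along the incline from where the plane meets the free surface. Vertical depth h = y·sinθ with sinθ = 0.945519.
With the apex down, the centroid sits h/3 = 1.64/3 = 0.546667 m below the base (the top edge), so y_c = 7.32 + 0.546667 = 7.86667 m and h_c = 7.86667 × 0.945519 = 7.43809 m.
A = ½ × 1.4 × 1.64 = 1.148 m².
Resultant F = γ·h_c·A = 10.92834 × 7.43809 × 1.148 = 93.3163 kN.
I_c = b·h³/36 = 1.4 × 1.64³/36 = 0.171537 m⁴.
Centre of pressure: y_p = y_c + I_c/(y_c·A) = 7.86667 + 0.171537/(7.86667 × 1.148) = 7.86667 + 0.0189944 = 7.88566 m along the plane.
Vertically, h_p = y_p·sinθ = 7.88566 × 0.945519 = 7.45604 m.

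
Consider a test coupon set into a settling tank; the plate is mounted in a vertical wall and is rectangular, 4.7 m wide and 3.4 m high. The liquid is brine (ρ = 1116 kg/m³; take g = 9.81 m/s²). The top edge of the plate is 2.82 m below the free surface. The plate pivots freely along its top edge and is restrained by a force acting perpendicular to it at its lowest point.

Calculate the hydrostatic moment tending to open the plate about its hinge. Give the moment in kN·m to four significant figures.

γ = ρg = 1116 × 9.81 / 1000 = 10.94796 kN/m³.
The centroid lies 3.4/2 = 1.7 m below the top edge, so the centroid depth is h_c = 2.82 + 1.7 = 4.52 m.
A = 4.7 × 3.4 = 15.98 m².
Resultant F = γ·h_c·A = 10.94796 × 4.52 × 15.98 = 790.767 kN.
I_c = b·h³/12 = 4.7 × 3.4³/12 = 15.3941 m⁴.
Centre of pressure: y_p = y_c + I_c/(y_c·A) = 4.52 + 15.3941/(4.52 × 15.98) = 4.52 + 0.213127 = 4.73313 m along the plane.
The resultant acts 1.7 + 0.213127 = 1.91313 m (along the plate) below the hinge at the top edge, so the moment about the hinge is M = F × 1.91313 = 790.767 × 1.91313 = 1512.84 kN·m.

M ≈ 1513 kN·m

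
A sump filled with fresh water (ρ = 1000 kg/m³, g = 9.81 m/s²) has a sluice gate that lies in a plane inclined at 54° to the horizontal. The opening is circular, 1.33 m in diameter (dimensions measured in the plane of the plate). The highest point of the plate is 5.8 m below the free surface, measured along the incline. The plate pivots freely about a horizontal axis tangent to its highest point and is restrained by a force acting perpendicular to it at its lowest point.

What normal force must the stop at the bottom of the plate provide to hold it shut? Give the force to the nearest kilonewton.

P ≈ 37 kN

γ = ρg = 1000 × 9.81 = 9810 N/m³ = 9.81 kN/m³.
Let θ = 54° be the plate's angle to the horizontal; measure y along the incline from where the plane meets the free surface. Vertical depth h = y·sinθ with sinθ = 0.809017.
The centroid is at the centre, 0.665 m below the top of the plate, so y_c = 5.8 + 0.665 = 6.465 m and h_c = 6.465 × 0.809017 = 5.23029 m.
A = π(0.665)² = 1.38929 m².
Resultant F = γ·h_c·A = 9.81 × 5.23029 × 1.38929 = 71.2833 kN.
I_c = πr⁴/4 = π × 0.665⁴/4 = 0.153595 m⁴.
Centre of pressure: y_p = y_c + I_c/(y_c·A) = 6.465 + 0.153595/(6.465 × 1.38929) = 6.465 + 0.0171008 = 6.4821 m along the plane.
The resultant acts 0.665 + 0.0171008 = 0.682101 m (along the plate) below the hinge at the top edge, so the moment about the hinge is M = F × 0.682101 = 71.2833 × 0.682101 = 48.6224 kN·m.
A normal force at the bottom, 1.33 m from the hinge, must supply this moment: P = 48.6224/1.33 = 36.5582 kN.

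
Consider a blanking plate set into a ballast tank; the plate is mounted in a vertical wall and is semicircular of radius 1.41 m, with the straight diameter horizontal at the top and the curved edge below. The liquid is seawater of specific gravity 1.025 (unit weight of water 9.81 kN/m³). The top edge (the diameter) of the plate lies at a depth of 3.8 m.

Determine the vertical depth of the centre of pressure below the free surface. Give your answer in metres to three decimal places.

γ = 1.025 × 9.81 = 10.05525 kN/m³.
The centroid of a semicircle lies 4r/(3π) = 0.598423 m from the diameter, here below the top edge, so the centroid depth is h_c = 3.8 + 0.598423 = 4.39842 m.
A = πr²/2 = π × 1.41²/2 = 3.1229 m².
Resultant F = γ·h_c·A = 10.05525 × 4.39842 × 3.1229 = 138.117 kN.
I_c = (π/8 − 8/(9π))·r⁴ = 0.109757 × 1.41⁴ = 0.433819 m⁴.
Centre of pressure: y_p = y_c + I_c/(y_c·A) = 4.39842 + 0.433819/(4.39842 × 3.1229) = 4.39842 + 0.031583 = 4.43 m along the plane.

h_p = 4.430 m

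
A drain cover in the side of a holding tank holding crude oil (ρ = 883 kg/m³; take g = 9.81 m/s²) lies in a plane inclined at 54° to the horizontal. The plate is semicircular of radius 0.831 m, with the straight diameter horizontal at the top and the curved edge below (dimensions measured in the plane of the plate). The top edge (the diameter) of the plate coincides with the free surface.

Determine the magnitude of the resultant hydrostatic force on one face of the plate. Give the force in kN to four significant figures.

F ≈ 2.681 kN

γ = ρg = 883 × 9.81 / 1000 = 8.66223 kN/m³.
Let θ = 54° be the plate's angle to the horizontal; measure y along the incline from where the plane meets the free surface. Vertical depth h = y·sinθ with sinθ = 0.809017.
The centroid of a semicircle lies 4r/(3π) = 0.352687 m from the diameter, here below the top edge, so y_c = 0.352687 m and h_c = 0.352687 × 0.809017 = 0.28533 m.
A = πr²/2 = π × 0.831²/2 = 1.08473 m².
Resultant F = γ·h_c·A = 8.66223 × 0.28533 × 1.08473 = 2.68101 kN.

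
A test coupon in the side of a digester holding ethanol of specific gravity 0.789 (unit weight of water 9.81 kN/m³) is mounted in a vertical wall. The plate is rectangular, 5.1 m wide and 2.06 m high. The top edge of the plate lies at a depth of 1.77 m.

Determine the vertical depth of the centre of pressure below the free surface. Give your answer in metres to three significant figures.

h_p = 2.93 m

γ = 0.789 × 9.81 = 7.74009 kN/m³.
The centroid lies 2.06/2 = 1.03 m below the top edge, so the centroid depth is h_c = 1.77 + 1.03 = 2.8 m.
A = 5.1 × 2.06 = 10.506 m².
Resultant F = γ·h_c·A = 7.74009 × 2.8 × 10.506 = 227.689 kN.
I_c = b·h³/12 = 5.1 × 2.06³/12 = 3.71527 m⁴.
Centre of pressure: y_p = y_c + I_c/(y_c·A) = 2.8 + 3.71527/(2.8 × 10.506) = 2.8 + 0.126298 = 2.9263 m along the plane.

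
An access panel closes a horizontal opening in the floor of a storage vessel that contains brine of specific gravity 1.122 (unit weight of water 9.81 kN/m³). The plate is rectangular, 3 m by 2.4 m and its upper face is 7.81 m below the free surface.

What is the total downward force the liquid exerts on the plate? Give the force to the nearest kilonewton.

F ≈ 619 kN

γ = 1.122 × 9.81 = 11.00682 kN/m³.
The plate is horizontal, so pressure is uniform at p = γ·h = 11.00682 × 7.81 = 85.9633 kN/m².
A = 3 × 2.4 = 7.2 m².
F = p·A = 85.9633 × 7.2 = 618.936 kN.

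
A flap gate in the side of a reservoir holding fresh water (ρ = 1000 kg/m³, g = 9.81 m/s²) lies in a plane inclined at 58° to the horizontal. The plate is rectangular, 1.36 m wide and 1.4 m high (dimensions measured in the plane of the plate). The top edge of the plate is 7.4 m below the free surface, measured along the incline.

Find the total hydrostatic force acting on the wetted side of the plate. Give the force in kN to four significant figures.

F ≈ 128.3 kN

γ = ρg = 1000 × 9.81 = 9810 N/m³ = 9.81 kN/m³.
Let θ = 58° be the plate's angle to the horizontal; measure y along the incline from where the plane meets the free surface. Vertical depth h = y·sinθ with sinθ = 0.848048.
The centroid lies 1.4/2 = 0.7 m below the top edge, so y_c = 7.4 + 0.7 = 8.1 m and h_c = 8.1 × 0.848048 = 6.86919 m.
A = 1.36 × 1.4 = 1.904 m².
Resultant F = γ·h_c·A = 9.81 × 6.86919 × 1.904 = 128.304 kN.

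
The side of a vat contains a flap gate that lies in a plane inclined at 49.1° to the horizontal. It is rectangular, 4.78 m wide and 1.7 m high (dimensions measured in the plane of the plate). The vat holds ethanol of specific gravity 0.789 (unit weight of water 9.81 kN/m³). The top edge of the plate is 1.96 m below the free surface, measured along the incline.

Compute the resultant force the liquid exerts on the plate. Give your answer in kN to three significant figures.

γ = 0.789 × 9.81 = 7.74009 kN/m³.
Let θ = 49.1° be the plate's angle to the horizontal; measure y along the incline from where the plane meets the free surface. Vertical depth h = y·sinθ with sinθ = 0.755853.
The centroid lies 1.7/2 = 0.85 m below the top edge, so y_c = 1.96 + 0.85 = 2.81 m and h_c = 2.81 × 0.755853 = 2.12395 m.
A = 4.78 × 1.7 = 8.126 m².
Resultant F = γ·h_c·A = 7.74009 × 2.12395 × 8.126 = 133.588 kN.

F ≈ 134 kN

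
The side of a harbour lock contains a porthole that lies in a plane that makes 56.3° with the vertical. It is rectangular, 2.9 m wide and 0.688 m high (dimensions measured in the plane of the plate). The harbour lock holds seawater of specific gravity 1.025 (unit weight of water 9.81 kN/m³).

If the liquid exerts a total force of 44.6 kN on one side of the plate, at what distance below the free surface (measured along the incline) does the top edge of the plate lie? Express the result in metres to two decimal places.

y_top ≈ 3.66 m

γ = 1.025 × 9.81 = 10.05525 kN/m³.
A = 2.9 × 0.688 = 1.9952 m².
From F = γ·h_c·A, the centroid depth is h_c = 44.6/(10.05525 × 1.9952) = 2.22308 m.
The plate makes 56.3° with the vertical, i.e. θ = 90° − 56.3° = 33.7° to the horizontal. Measuring y along the incline from the free-surface line, vertical depth h = y·sinθ with sinθ = 0.554844.
Along the incline, y_c = h_c/sinθ = 2.22308/0.554844 = 4.00668 m.
The centroid lies 0.688/2 = 0.344 m below the top edge, so the top edge sits at y_top = 4.00668 − 0.344 = 3.66268 m along the incline.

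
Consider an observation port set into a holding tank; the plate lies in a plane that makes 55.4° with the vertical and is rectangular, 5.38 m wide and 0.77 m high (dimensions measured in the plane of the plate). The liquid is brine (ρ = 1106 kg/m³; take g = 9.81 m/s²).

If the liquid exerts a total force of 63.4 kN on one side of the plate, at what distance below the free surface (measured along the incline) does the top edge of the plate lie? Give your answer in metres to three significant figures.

y_top ≈ 2.10 m

γ = ρg = 1106 × 9.81 / 1000 = 10.84986 kN/m³.
A = 5.38 × 0.77 = 4.1426 m².
From F = γ·h_c·A, the centroid depth is h_c = 63.4/(10.84986 × 4.1426) = 1.41056 m.
The plate makes 55.4° with the vertical, i.e. θ = 90° − 55.4° = 34.6° to the horizontal. Measuring y along the incline from the free-surface line, vertical depth h = y·sinθ with sinθ = 0.567844.
Along the incline, y_c = h_c/sinθ = 1.41056/0.567844 = 2.48406 m.
The centroid lies 0.77/2 = 0.385 m below the top edge, so the top edge sits at y_top = 2.48406 − 0.385 = 2.09906 m along the incline.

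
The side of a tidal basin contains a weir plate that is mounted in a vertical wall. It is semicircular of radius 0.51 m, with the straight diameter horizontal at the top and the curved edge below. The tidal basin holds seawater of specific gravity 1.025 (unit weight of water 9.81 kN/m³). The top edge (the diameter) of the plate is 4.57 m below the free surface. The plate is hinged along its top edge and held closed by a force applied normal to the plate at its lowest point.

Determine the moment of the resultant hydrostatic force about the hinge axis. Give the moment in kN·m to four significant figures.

M ≈ 4.331 kN·m

γ = 1.025 × 9.81 = 10.05525 kN/m³.
The centroid of a semicircle lies 4r/(3π) = 0.216451 m from the diameter, here below the top edge, so the centroid depth is h_c = 4.57 + 0.216451 = 4.78645 m.
A = πr²/2 = π × 0.51²/2 = 0.408564 m².
Resultant F = γ·h_c·A = 10.05525 × 4.78645 × 0.408564 = 19.6638 kN.
I_c = (π/8 − 8/(9π))·r⁴ = 0.109757 × 0.51⁴ = 0.00742528 m⁴.
Centre of pressure: y_p = y_c + I_c/(y_c·A) = 4.78645 + 0.00742528/(4.78645 × 0.408564) = 4.78645 + 0.00379699 = 4.79025 m along the plane.
The resultant acts 0.216451 + 0.00379699 = 0.220248 m (along the plate) below the hinge at the top edge, so the moment about the hinge is M = F × 0.220248 = 19.6638 × 0.220248 = 4.33091 kN·m.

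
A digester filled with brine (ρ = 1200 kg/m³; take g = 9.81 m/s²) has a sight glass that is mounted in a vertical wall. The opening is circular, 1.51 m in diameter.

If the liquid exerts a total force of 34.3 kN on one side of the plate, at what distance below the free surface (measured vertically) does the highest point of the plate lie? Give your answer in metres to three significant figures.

γ = ρg = 1200 × 9.81 / 1000 = 11.772 kN/m³.
A = π(0.755)² = 1.79079 m².
From F = γ·h_c·A, the centroid depth is h_c = 34.3/(11.772 × 1.79079) = 1.62704 m.
The centroid is at the centre, 0.755 m below the top of the plate, so the highest point sits at h_top = 1.62704 − 0.755 = 0.87204 m below the surface.

d_top ≈ 0.872 m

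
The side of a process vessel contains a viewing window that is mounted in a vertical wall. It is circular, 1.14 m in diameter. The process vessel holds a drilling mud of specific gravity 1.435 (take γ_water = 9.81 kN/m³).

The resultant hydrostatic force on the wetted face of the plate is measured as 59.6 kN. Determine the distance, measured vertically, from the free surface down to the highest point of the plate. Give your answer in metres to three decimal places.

d_top ≈ 3.578 m

γ = 1.435 × 9.81 = 14.07735 kN/m³.
A = π(0.57)² = 1.0207 m².
From F = γ·h_c·A, the centroid depth is h_c = 59.6/(14.07735 × 1.0207) = 4.14789 m.
The centroid is at the centre, 0.57 m below the top of the plate, so the highest point sits at h_top = 4.14789 − 0.57 = 3.57789 m below the surface.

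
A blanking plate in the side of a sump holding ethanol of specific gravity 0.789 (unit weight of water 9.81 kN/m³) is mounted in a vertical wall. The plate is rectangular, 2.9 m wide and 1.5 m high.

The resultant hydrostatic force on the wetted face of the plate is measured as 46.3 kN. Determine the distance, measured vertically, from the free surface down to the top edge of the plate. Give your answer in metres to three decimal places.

d_top ≈ 0.625 m

γ = 0.789 × 9.81 = 7.74009 kN/m³.
A = 2.9 × 1.5 = 4.35 m².
From F = γ·h_c·A, the centroid depth is h_c = 46.3/(7.74009 × 4.35) = 1.37514 m.
The centroid lies 1.5/2 = 0.75 m below the top edge, so the top edge sits at h_top = 1.37514 − 0.75 = 0.62514 m below the surface.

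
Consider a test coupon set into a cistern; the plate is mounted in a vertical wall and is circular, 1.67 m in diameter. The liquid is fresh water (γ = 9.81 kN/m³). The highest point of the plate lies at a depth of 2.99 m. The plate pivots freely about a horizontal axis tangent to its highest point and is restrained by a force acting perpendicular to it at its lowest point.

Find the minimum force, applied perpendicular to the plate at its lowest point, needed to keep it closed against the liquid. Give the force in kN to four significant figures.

P ≈ 43.34 kN

γ = 9.81 kN/m³.
The centroid is at the centre, 0.835 m below the top of the plate, so the centroid depth is h_c = 2.99 + 0.835 = 3.825 m.
A = π(0.835)² = 2.1904 m².
Resultant F = γ·h_c·A = 9.81 × 3.825 × 2.1904 = 82.1909 kN.
I_c = πr⁴/4 = π × 0.835⁴/4 = 0.3818 m⁴.
Centre of pressure: y_p = y_c + I_c/(y_c·A) = 3.825 + 0.3818/(3.825 × 2.1904) = 3.825 + 0.0455702 = 3.87057 m along the plane.
The resultant acts 0.835 + 0.0455702 = 0.88057 m (along the plate) below the hinge at the top edge, so the moment about the hinge is M = F × 0.88057 = 82.1909 × 0.88057 = 72.3748 kN·m.
A normal force at the bottom, 1.67 m from the hinge, must supply this moment: P = 72.3748/1.67 = 43.3382 kN.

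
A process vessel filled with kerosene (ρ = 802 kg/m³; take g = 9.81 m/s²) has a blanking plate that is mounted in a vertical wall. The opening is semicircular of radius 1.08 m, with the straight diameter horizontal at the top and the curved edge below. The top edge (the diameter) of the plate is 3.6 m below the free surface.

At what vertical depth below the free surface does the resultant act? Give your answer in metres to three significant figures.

h_p = 4.08 m

γ = ρg = 802 × 9.81 / 1000 = 7.86762 kN/m³.
The centroid of a semicircle lies 4r/(3π) = 0.458366 m from the diameter, here below the top edge, so the centroid depth is h_c = 3.6 + 0.458366 = 4.05837 m.
A = πr²/2 = π × 1.08²/2 = 1.83218 m².
Resultant F = γ·h_c·A = 7.86762 × 4.05837 × 1.83218 = 58.501 kN.
I_c = (π/8 − 8/(9π))·r⁴ = 0.109757 × 1.08⁴ = 0.149323 m⁴.
Centre of pressure: y_p = y_c + I_c/(y_c·A) = 4.05837 + 0.149323/(4.05837 × 1.83218) = 4.05837 + 0.020082 = 4.07845 m along the plane.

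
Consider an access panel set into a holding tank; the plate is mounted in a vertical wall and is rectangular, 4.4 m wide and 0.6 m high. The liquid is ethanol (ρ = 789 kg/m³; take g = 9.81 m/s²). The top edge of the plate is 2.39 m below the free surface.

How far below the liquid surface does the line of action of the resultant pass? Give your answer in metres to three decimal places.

γ = ρg = 789 × 9.81 / 1000 = 7.74009 kN/m³.
The centroid lies 0.6/2 = 0.3 m below the top edge, so the centroid depth is h_c = 2.39 + 0.3 = 2.69 m.
A = 4.4 × 0.6 = 2.64 m².
Resultant F = γ·h_c·A = 7.74009 × 2.69 × 2.64 = 54.967 kN.
I_c = b·h³/12 = 4.4 × 0.6³/12 = 0.0792 m⁴.
Centre of pressure: y_p = y_c + I_c/(y_c·A) = 2.69 + 0.0792/(2.69 × 2.64) = 2.69 + 0.0111524 = 2.70115 m along the plane.

h_p = 2.701 m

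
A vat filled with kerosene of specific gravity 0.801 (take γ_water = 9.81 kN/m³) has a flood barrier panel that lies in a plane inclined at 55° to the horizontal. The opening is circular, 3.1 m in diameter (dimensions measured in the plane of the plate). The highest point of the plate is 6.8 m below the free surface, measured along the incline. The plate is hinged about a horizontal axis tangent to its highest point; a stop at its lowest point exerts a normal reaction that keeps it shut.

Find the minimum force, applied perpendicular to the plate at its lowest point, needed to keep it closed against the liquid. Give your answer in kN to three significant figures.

P ≈ 212 kN

γ = 0.801 × 9.81 = 7.85781 kN/m³.
Let θ = 55° be the plate's angle to the horizontal; measure y along the incline from where the plane meets the free surface. Vertical depth h = y·sinθ with sinθ = 0.819152.
The centroid is at the centre, 1.55 m below the top of the plate, so y_c = 6.8 + 1.55 = 8.35 m and h_c = 8.35 × 0.819152 = 6.83992 m.
A = π(1.55)² = 7.54768 m².
Resultant F = γ·h_c·A = 7.85781 × 6.83992 × 7.54768 = 405.664 kN.
I_c = πr⁴/4 = π × 1.55⁴/4 = 4.53332 m⁴.
Centre of pressure: y_p = y_c + I_c/(y_c·A) = 8.35 + 4.53332/(8.35 × 7.54768) = 8.35 + 0.0719311 = 8.42193 m along the plane.
The resultant acts 1.55 + 0.0719311 = 1.62193 m (along the plate) below the hinge at the top edge, so the moment about the hinge is M = F × 1.62193 = 405.664 × 1.62193 = 657.959 kN·m.
A normal force at the bottom, 3.1 m from the hinge, must supply this moment: P = 657.959/3.1 = 212.245 kN.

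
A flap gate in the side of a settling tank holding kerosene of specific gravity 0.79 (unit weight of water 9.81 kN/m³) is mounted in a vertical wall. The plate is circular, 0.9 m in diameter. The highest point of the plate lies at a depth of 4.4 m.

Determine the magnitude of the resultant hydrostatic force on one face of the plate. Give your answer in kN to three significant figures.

F ≈ 23.9 kN

γ = 0.79 × 9.81 = 7.7499 kN/m³.
The centroid is at the centre, 0.45 m below the top of the plate, so the centroid depth is h_c = 4.4 + 0.45 = 4.85 m.
A = π(0.45)² = 0.636173 m².
Resultant F = γ·h_c·A = 7.7499 × 4.85 × 0.636173 = 23.9118 kN.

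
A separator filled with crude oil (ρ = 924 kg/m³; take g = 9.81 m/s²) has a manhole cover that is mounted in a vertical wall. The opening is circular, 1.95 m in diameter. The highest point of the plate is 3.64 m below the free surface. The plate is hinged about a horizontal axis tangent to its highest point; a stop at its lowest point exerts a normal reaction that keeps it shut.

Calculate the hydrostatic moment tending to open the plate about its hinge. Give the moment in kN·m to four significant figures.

γ = ρg = 924 × 9.81 / 1000 = 9.06444 kN/m³.
The centroid is at the centre, 0.975 m below the top of the plate, so the centroid depth is h_c = 3.64 + 0.975 = 4.615 m.
A = π(0.975)² = 2.98648 m².
Resultant F = γ·h_c·A = 9.06444 × 4.615 × 2.98648 = 124.932 kN.
I_c = πr⁴/4 = π × 0.975⁴/4 = 0.709755 m⁴.
Centre of pressure: y_p = y_c + I_c/(y_c·A) = 4.615 + 0.709755/(4.615 × 2.98648) = 4.615 + 0.0514964 = 4.6665 m along the plane.
The resultant acts 0.975 + 0.0514964 = 1.0265 m (along the plate) below the hinge at the top edge, so the moment about the hinge is M = F × 1.0265 = 124.932 × 1.0265 = 128.243 kN·m.

M ≈ 128.2 kN·m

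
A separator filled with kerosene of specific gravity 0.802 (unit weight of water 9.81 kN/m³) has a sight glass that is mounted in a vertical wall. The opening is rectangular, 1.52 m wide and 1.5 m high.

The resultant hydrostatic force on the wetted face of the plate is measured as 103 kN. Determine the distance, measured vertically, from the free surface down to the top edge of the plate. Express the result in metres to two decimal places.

d_top ≈ 4.99 m

γ = 0.802 × 9.81 = 7.86762 kN/m³.
A = 1.52 × 1.5 = 2.28 m².
From F = γ·h_c·A, the centroid depth is h_c = 103/(7.86762 × 2.28) = 5.74194 m.
The centroid lies 1.5/2 = 0.75 m below the top edge, so the top edge sits at h_top = 5.74194 − 0.75 = 4.99194 m below the surface.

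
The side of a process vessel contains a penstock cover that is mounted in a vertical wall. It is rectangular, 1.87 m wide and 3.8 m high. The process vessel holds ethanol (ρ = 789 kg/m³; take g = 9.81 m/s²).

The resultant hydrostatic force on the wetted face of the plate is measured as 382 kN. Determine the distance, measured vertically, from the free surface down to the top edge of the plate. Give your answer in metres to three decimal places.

γ = ρg = 789 × 9.81 / 1000 = 7.74009 kN/m³.
A = 1.87 × 3.8 = 7.106 m².
From F = γ·h_c·A, the centroid depth is h_c = 382/(7.74009 × 7.106) = 6.94532 m.
The centroid lies 3.8/2 = 1.9 m below the top edge, so the top edge sits at h_top = 6.94532 − 1.9 = 5.04532 m below the surface.

d_top ≈ 5.045 m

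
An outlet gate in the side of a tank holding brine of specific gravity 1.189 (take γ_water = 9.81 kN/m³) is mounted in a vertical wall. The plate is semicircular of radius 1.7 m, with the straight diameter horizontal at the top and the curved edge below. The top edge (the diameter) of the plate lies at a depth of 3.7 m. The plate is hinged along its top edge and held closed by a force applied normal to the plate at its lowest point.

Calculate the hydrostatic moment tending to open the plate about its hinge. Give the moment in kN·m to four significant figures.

γ = 1.189 × 9.81 = 11.66409 kN/m³.
The centroid of a semicircle lies 4r/(3π) = 0.721502 m from the diameter, here below the top edge, so the centroid depth is h_c = 3.7 + 0.721502 = 4.4215 m.
A = πr²/2 = π × 1.7²/2 = 4.5396 m².
Resultant F = γ·h_c·A = 11.66409 × 4.4215 × 4.5396 = 234.12 kN.
I_c = (π/8 − 8/(9π))·r⁴ = 0.109757 × 1.7⁴ = 0.916701 m⁴.
Centre of pressure: y_p = y_c + I_c/(y_c·A) = 4.4215 + 0.916701/(4.4215 × 4.5396) = 4.4215 + 0.045671 = 4.46717 m along the plane.
The resultant acts 0.721502 + 0.045671 = 0.767173 m (along the plate) below the hinge at the top edge, so the moment about the hinge is M = F × 0.767173 = 234.12 × 0.767173 = 179.611 kN·m.

M ≈ 179.6 kN·m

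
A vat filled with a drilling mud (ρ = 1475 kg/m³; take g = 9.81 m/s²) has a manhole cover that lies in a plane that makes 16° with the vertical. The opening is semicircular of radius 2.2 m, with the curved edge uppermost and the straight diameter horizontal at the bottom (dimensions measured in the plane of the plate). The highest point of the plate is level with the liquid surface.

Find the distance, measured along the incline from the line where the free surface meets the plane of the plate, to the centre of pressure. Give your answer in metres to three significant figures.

γ = ρg = 1475 × 9.81 / 1000 = 14.46975 kN/m³.
The plate makes 16° with the vertical, i.e. θ = 90° − 16° = 74° to the horizontal. Measuring y along the incline from the free-surface line, vertical depth h = y·sinθ with sinθ = 0.961262.
The centroid lies 4r/(3π) = 0.933709 m above the diameter, so r − 4r/(3π) = 2.2 − 0.933709 = 1.26629 m below the topmost point, so y_c = 1.26629 m and h_c = 1.26629 × 0.961262 = 1.21724 m.
A = πr²/2 = π × 2.2²/2 = 7.60265 m².
Resultant F = γ·h_c·A = 14.46975 × 1.21724 × 7.60265 = 133.907 kN.
I_c = (π/8 − 8/(9π))·r⁴ = 0.109757 × 2.2⁴ = 2.57112 m⁴.
Centre of pressure: y_p = y_c + I_c/(y_c·A) = 1.26629 + 2.57112/(1.26629 × 7.60265) = 1.26629 + 0.267069 = 1.53336 m along the plane.

y_p = 1.53 m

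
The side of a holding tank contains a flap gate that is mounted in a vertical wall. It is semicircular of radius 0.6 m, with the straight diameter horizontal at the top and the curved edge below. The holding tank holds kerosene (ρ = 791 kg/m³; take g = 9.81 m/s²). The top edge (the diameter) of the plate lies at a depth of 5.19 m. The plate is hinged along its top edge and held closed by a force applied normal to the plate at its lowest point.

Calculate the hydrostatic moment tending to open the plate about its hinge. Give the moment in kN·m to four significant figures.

γ = ρg = 791 × 9.81 / 1000 = 7.75971 kN/m³.
The centroid of a semicircle lies 4r/(3π) = 0.254648 m from the diameter, here below the top edge, so the centroid depth is h_c = 5.19 + 0.254648 = 5.44465 m.
A = πr²/2 = π × 0.6²/2 = 0.565487 m².
Resultant F = γ·h_c·A = 7.75971 × 5.44465 × 0.565487 = 23.8912 kN.
I_c = (π/8 − 8/(9π))·r⁴ = 0.109757 × 0.6⁴ = 0.0142245 m⁴.
Centre of pressure: y_p = y_c + I_c/(y_c·A) = 5.44465 + 0.0142245/(5.44465 × 0.565487) = 5.44465 + 0.00462003 = 5.44927 m along the plane.
The resultant acts 0.254648 + 0.00462003 = 0.259268 m (along the plate) below the hinge at the top edge, so the moment about the hinge is M = F × 0.259268 = 23.8912 × 0.259268 = 6.19422 kN·m.

M ≈ 6.194 kN·m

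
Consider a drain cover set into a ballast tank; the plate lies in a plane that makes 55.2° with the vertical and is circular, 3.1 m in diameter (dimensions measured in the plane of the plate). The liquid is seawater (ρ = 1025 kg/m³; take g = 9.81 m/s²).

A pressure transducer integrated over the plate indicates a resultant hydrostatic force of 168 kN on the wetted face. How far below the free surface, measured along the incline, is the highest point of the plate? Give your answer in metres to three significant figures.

γ = ρg = 1025 × 9.81 / 1000 = 10.05525 kN/m³.
A = π(1.55)² = 7.54768 m².
From F = γ·h_c·A, the centroid depth is h_c = 168/(10.05525 × 7.54768) = 2.21362 m.
The plate makes 55.2° with the vertical, i.e. θ = 90° − 55.2° = 34.8° to the horizontal. Measuring y along the incline from the free-surface line, vertical depth h = y·sinθ with sinθ = 0.570714.
Along the incline, y_c = h_c/sinθ = 2.21362/0.570714 = 3.87869 m.
The centroid is at the centre, 1.55 m below the top of the plate, so the highest point sits at y_top = 3.87869 − 1.55 = 2.32869 m along the incline.

y_top ≈ 2.33 m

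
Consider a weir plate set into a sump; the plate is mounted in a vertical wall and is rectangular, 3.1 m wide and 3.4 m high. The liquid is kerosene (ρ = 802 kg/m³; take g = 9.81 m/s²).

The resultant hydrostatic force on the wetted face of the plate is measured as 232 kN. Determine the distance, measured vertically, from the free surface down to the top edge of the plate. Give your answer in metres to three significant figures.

γ = ρg = 802 × 9.81 / 1000 = 7.86762 kN/m³.
A = 3.1 × 3.4 = 10.54 m².
From F = γ·h_c·A, the centroid depth is h_c = 232/(7.86762 × 10.54) = 2.79772 m.
The centroid lies 3.4/2 = 1.7 m below the top edge, so the top edge sits at h_top = 2.79772 − 1.7 = 1.09772 m below the surface.

d_top ≈ 1.10 m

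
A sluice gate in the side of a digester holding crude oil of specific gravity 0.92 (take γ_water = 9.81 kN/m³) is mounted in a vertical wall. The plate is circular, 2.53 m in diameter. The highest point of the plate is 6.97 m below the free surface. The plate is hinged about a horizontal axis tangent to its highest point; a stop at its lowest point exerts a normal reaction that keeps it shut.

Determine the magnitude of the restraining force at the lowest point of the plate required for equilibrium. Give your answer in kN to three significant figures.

P ≈ 194 kN

γ = 0.92 × 9.81 = 9.0252 kN/m³.
The centroid is at the centre, 1.265 m below the top of the plate, so the centroid depth is h_c = 6.97 + 1.265 = 8.235 m.
A = π(1.265)² = 5.02726 m².
Resultant F = γ·h_c·A = 9.0252 × 8.235 × 5.02726 = 373.639 kN.
I_c = πr⁴/4 = π × 1.265⁴/4 = 2.01118 m⁴.
Centre of pressure: y_p = y_c + I_c/(y_c·A) = 8.235 + 2.01118/(8.235 × 5.02726) = 8.235 + 0.0485798 = 8.28358 m along the plane.
The resultant acts 1.265 + 0.0485798 = 1.31358 m (along the plate) below the hinge at the top edge, so the moment about the hinge is M = F × 1.31358 = 373.639 × 1.31358 = 490.805 kN·m.
A normal force at the bottom, 2.53 m from the hinge, must supply this moment: P = 490.805/2.53 = 193.994 kN.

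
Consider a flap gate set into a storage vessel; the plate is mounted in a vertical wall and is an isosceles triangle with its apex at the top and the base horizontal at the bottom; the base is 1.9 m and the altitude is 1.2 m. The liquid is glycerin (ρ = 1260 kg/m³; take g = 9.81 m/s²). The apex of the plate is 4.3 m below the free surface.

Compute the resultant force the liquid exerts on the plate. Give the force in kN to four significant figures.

γ = ρg = 1260 × 9.81 / 1000 = 12.3606 kN/m³.
With the apex up, the centroid sits 2h/3 = 2 × 1.2/3 = 0.8 m below the apex, so the centroid depth is h_c = 4.3 + 0.8 = 5.1 m.
A = ½ × 1.9 × 1.2 = 1.14 m².
Resultant F = γ·h_c·A = 12.3606 × 5.1 × 1.14 = 71.8645 kN.

F ≈ 71.86 kN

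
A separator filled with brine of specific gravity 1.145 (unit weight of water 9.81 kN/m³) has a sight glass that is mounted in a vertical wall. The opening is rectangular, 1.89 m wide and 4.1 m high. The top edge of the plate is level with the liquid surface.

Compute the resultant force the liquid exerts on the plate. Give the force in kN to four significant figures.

γ = 1.145 × 9.81 = 11.23245 kN/m³.
The centroid lies 4.1/2 = 2.05 m below the top edge, so the centroid depth is h_c = 2.05 m.
A = 1.89 × 4.1 = 7.749 m².
Resultant F = γ·h_c·A = 11.23245 × 2.05 × 7.749 = 178.433 kN.

F ≈ 178.4 kN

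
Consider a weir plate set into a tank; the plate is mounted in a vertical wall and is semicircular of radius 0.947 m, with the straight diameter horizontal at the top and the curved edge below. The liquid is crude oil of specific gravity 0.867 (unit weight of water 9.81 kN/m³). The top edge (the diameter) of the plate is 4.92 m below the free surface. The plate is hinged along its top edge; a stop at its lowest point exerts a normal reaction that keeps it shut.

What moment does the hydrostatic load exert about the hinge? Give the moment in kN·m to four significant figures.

γ = 0.867 × 9.81 = 8.50527 kN/m³.
The centroid of a semicircle lies 4r/(3π) = 0.401919 m from the diameter, here below the top edge, so the centroid depth is h_c = 4.92 + 0.401919 = 5.32192 m.
A = πr²/2 = π × 0.947²/2 = 1.4087 m².
Resultant F = γ·h_c·A = 8.50527 × 5.32192 × 1.4087 = 63.7639 kN.
I_c = (π/8 − 8/(9π))·r⁴ = 0.109757 × 0.947⁴ = 0.0882739 m⁴.
Centre of pressure: y_p = y_c + I_c/(y_c·A) = 5.32192 + 0.0882739/(5.32192 × 1.4087) = 5.32192 + 0.0117746 = 5.33369 m along the plane.
The resultant acts 0.401919 + 0.0117746 = 0.413694 m (along the plate) below the hinge at the top edge, so the moment about the hinge is M = F × 0.413694 = 63.7639 × 0.413694 = 26.3787 kN·m.

M ≈ 26.38 kN·m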